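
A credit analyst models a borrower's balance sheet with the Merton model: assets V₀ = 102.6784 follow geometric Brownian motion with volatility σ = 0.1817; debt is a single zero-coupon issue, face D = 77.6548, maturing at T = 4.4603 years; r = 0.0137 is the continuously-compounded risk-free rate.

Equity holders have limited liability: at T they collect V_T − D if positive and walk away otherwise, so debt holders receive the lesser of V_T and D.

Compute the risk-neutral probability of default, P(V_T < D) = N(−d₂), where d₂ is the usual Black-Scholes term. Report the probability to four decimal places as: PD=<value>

PD=0.2434

d₁ = [ln(V₀/D) + (r + σ²/2)T] / (σ√T)
   = [ln(102.6784/77.6548) + (0.0137 + 0.5·0.1817²)·4.4603] / (0.1817·√4.4603)
   = [0.279328 + 0.134734] / 0.383740 = 1.079019
d₂ = d₁ − σ√T = 1.079019 − 0.383740 = 0.695279
risk-neutral PD = N(−d₂) = N(-0.695279) = 0.243440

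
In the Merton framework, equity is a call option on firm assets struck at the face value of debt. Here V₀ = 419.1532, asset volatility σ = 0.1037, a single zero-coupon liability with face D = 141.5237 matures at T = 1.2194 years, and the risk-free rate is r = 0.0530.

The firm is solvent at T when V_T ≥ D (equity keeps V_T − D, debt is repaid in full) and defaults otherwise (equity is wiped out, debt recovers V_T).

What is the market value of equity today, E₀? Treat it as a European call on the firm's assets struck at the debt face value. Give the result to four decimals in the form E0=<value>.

d₁ = [ln(V₀/D) + (r + σ²/2)T] / (σ√T)
   = [ln(419.1532/141.5237) + (0.0530 + 0.5·0.1037²)·1.2194] / (0.1037·√1.2194)
   = [1.085769 + 0.071185] / 0.114512 = 10.103323
d₂ = d₁ − σ√T = 10.103323 − 0.114512 = 9.988811
N(d₁) = 1.000000,  N(d₂) = 1.000000,  e^(−rT) = 0.937416
E₀ = V₀·N(d₁) − D·e^(−rT)·N(d₂)
   = 419.1532·1.000000 − 141.5237·0.937416·1.000000 = 286.486629

E0=286.4866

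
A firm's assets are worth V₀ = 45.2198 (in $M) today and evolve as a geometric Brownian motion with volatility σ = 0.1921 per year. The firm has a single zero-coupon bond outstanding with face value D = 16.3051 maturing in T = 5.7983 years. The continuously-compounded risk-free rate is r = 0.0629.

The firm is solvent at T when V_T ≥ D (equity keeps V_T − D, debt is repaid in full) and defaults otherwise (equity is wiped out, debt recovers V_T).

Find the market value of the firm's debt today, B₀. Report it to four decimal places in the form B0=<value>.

B0=11.3182

d₁ = [ln(V₀/D) + (r + σ²/2)T] / (σ√T)
   = [ln(45.2198/16.3051) + (0.0629 + 0.5·0.1921²)·5.7983] / (0.1921·√5.7983)
   = [1.020057 + 0.471699] / 0.462570 = 3.224928
d₂ = d₁ − σ√T = 3.224928 − 0.462570 = 2.762358
N(d₁) = 0.999370,  N(d₂) = 0.997131,  e^(−rT) = 0.694396
E₀ = V₀·N(d₁) − D·e^(−rT)·N(d₂)
   = 45.2198·0.999370 − 16.3051·0.694396·0.997131 = 33.901603
B₀ = V₀ − E₀ = 45.2198 − 33.901603 = 11.318197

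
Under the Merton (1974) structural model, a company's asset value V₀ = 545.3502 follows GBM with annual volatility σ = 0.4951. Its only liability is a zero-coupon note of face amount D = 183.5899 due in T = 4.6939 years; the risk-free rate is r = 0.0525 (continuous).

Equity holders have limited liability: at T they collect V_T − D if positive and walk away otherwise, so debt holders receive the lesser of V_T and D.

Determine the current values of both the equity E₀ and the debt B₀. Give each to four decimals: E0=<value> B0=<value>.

d₁ = [ln(V₀/D) + (r + σ²/2)T] / (σ√T)
   = [ln(545.3502/183.5899) + (0.0525 + 0.5·0.4951²)·4.6939] / (0.4951·√4.6939)
   = [1.088724 + 0.821724] / 1.072654 = 1.781046
d₂ = d₁ − σ√T = 1.781046 − 1.072654 = 0.708392
N(d₁) = 0.962548,  N(d₂) = 0.760649,  e^(−rT) = 0.781586
E₀ = V₀·N(d₁) − D·e^(−rT)·N(d₂)
   = 545.3502·0.962548 − 183.5899·0.781586·0.760649 = 415.778952
B₀ = V₀ − E₀ = 545.3502 − 415.778952 = 129.571248

E0=415.7790 B0=129.5712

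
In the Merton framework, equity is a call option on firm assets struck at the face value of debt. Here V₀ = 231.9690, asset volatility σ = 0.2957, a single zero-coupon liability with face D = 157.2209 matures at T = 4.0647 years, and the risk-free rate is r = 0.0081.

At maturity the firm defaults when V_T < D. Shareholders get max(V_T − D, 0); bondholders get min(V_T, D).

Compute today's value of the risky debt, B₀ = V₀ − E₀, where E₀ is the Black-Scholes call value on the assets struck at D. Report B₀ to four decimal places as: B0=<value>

B0=136.7259

d₁ = [ln(V₀/D) + (r + σ²/2)T] / (σ√T)
   = [ln(231.9690/157.2209) + (0.0081 + 0.5·0.2957²)·4.0647] / (0.2957·√4.0647)
   = [0.388952 + 0.210630] / 0.596164 = 1.005733
d₂ = d₁ − σ√T = 1.005733 − 0.596164 = 0.409569
N(d₁) = 0.842728,  N(d₂) = 0.658939,  e^(−rT) = 0.967612
E₀ = V₀·N(d₁) − D·e^(−rT)·N(d₂)
   = 231.9690·0.842728 − 157.2209·0.967612·0.658939 = 95.243144
B₀ = V₀ − E₀ = 231.9690 − 95.243144 = 136.725856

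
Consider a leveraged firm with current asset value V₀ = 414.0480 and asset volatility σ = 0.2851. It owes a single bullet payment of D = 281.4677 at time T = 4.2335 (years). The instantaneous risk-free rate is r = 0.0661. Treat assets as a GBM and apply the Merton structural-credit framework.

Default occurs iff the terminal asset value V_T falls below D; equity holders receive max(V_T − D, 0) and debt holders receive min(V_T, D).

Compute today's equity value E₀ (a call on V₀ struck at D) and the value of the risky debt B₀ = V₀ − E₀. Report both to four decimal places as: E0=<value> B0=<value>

E0=212.1153 B0=201.9327

d₁ = [ln(V₀/D) + (r + σ²/2)T] / (σ√T)
   = [ln(414.0480/281.4677) + (0.0661 + 0.5·0.2851²)·4.2335] / (0.2851·√4.2335)
   = [0.385964 + 0.451888] / 0.586607 = 1.428303
d₂ = d₁ − σ√T = 1.428303 − 0.586607 = 0.841697
N(d₁) = 0.923398,  N(d₂) = 0.800021,  e^(−rT) = 0.755909
E₀ = V₀·N(d₁) − D·e^(−rT)·N(d₂)
   = 414.0480·0.923398 − 281.4677·0.755909·0.800021 = 212.115322
B₀ = V₀ − E₀ = 414.0480 − 212.115322 = 201.932678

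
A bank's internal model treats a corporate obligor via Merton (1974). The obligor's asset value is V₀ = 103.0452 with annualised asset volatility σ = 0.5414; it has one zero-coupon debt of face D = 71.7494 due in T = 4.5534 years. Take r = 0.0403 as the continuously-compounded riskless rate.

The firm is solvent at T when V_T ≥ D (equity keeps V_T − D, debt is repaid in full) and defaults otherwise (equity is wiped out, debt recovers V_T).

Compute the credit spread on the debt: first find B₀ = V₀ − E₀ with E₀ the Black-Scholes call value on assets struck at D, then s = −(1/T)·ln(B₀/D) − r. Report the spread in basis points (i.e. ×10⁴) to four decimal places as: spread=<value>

spread=747.6015

d₁ = [ln(V₀/D) + (r + σ²/2)T] / (σ√T)
   = [ln(103.0452/71.7494) + (0.0403 + 0.5·0.5414²)·4.5534] / (0.5414·√4.5534)
   = [0.361988 + 0.850835] / 1.155277 = 1.049811
d₂ = d₁ − σ√T = 1.049811 − 1.155277 = -0.105466
N(d₁) = 0.853098,  N(d₂) = 0.458003,  e^(−rT) = 0.832350
E₀ = V₀·N(d₁) − D·e^(−rT)·N(d₂)
   = 103.0452·0.853098 − 71.7494·0.832350·0.458003 = 60.555376
B₀ = V₀ − E₀ = 103.0452 − 60.555376 = 42.489824
spread = −(1/T)·ln(B₀/D) − r = −(1/4.5534)·ln(42.489824/71.7494) − 0.0403 = 0.07476015
in basis points: 0.07476015 × 10⁴ = 747.6015 bp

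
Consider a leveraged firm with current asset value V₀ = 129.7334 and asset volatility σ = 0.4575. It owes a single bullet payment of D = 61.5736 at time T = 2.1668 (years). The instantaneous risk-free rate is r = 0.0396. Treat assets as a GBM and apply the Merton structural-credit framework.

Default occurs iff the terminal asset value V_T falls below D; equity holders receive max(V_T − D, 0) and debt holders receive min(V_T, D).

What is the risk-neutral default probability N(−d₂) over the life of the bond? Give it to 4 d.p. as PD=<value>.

d₁ = [ln(V₀/D) + (r + σ²/2)T] / (σ√T)
   = [ln(129.7334/61.5736) + (0.0396 + 0.5·0.4575²)·2.1668] / (0.4575·√2.1668)
   = [0.745248 + 0.312568] / 0.673442 = 1.570759
d₂ = d₁ − σ√T = 1.570759 − 0.673442 = 0.897317
risk-neutral PD = N(−d₂) = N(-0.897317) = 0.184775

PD=0.1848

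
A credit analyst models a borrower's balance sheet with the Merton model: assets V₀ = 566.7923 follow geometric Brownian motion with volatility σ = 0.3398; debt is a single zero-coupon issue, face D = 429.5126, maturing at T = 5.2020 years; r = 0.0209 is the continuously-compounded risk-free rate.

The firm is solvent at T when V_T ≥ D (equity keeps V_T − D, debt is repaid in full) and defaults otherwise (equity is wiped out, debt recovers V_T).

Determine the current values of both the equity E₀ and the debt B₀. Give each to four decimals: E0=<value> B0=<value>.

E0=250.6880 B0=316.1043

d₁ = [ln(V₀/D) + (r + σ²/2)T] / (σ√T)
   = [ln(566.7923/429.5126) + (0.0209 + 0.5·0.3398²)·5.2020] / (0.3398·√5.2020)
   = [0.277342 + 0.409044] / 0.775012 = 0.885645
d₂ = d₁ − σ√T = 0.885645 − 0.775012 = 0.110633
N(d₁) = 0.812096,  N(d₂) = 0.544046,  e^(−rT) = 0.896980
E₀ = V₀·N(d₁) − D·e^(−rT)·N(d₂)
   = 566.7923·0.812096 − 429.5126·0.896980·0.544046 = 250.687995
B₀ = V₀ − E₀ = 566.7923 − 250.687995 = 316.104305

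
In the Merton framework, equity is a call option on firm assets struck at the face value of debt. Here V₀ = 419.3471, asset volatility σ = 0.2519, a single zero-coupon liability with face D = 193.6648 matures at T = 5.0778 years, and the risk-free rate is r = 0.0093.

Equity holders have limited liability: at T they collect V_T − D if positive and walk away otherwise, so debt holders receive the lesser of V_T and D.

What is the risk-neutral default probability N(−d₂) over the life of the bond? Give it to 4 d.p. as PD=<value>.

d₁ = [ln(V₀/D) + (r + σ²/2)T] / (σ√T)
   = [ln(419.3471/193.6648) + (0.0093 + 0.5·0.2519²)·5.0778] / (0.2519·√5.0778)
   = [0.772570 + 0.208326] / 0.567631 = 1.728053
d₂ = d₁ − σ√T = 1.728053 − 0.567631 = 1.160422
risk-neutral PD = N(−d₂) = N(-1.160422) = 0.122939

PD=0.1229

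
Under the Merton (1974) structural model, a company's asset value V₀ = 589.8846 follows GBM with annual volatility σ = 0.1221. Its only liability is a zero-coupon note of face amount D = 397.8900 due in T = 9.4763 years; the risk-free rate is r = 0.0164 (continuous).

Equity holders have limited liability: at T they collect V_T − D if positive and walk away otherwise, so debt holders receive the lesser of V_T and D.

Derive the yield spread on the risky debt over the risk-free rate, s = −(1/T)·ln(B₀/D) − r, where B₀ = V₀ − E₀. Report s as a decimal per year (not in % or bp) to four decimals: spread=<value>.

d₁ = [ln(V₀/D) + (r + σ²/2)T] / (σ√T)
   = [ln(589.8846/397.8900) + (0.0164 + 0.5·0.1221²)·9.4763] / (0.1221·√9.4763)
   = [0.393751 + 0.226050] / 0.375868 = 1.648987
d₂ = d₁ − σ√T = 1.648987 − 0.375868 = 1.273119
N(d₁) = 0.950425,  N(d₂) = 0.898512,  e^(−rT) = 0.856063
E₀ = V₀·N(d₁) − D·e^(−rT)·N(d₂)
   = 589.8846·0.950425 − 397.8900·0.856063·0.898512 = 254.590765
B₀ = V₀ − E₀ = 589.8846 − 254.590765 = 335.293835
spread = −(1/T)·ln(B₀/D) − r = −(1/9.4763)·ln(335.293835/397.8900) − 0.0164 = 0.00166278

spread=0.0017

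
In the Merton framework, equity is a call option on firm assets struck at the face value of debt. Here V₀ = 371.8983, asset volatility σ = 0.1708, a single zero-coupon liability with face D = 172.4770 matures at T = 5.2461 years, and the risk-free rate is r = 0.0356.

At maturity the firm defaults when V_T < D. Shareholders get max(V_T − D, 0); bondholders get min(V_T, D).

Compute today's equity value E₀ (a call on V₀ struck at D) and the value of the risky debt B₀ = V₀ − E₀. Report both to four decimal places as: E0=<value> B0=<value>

E0=229.0173 B0=142.8810

d₁ = [ln(V₀/D) + (r + σ²/2)T] / (σ√T)
   = [ln(371.8983/172.4770) + (0.0356 + 0.5·0.1708²)·5.2461] / (0.1708·√5.2461)
   = [0.768357 + 0.263282] / 0.391207 = 2.637070
d₂ = d₁ − σ√T = 2.637070 − 0.391207 = 2.245863
N(d₁) = 0.995819,  N(d₂) = 0.987644,  e^(−rT) = 0.829642
E₀ = V₀·N(d₁) − D·e^(−rT)·N(d₂)
   = 371.8983·0.995819 − 172.4770·0.829642·0.987644 = 229.017275
B₀ = V₀ − E₀ = 371.8983 − 229.017275 = 142.881025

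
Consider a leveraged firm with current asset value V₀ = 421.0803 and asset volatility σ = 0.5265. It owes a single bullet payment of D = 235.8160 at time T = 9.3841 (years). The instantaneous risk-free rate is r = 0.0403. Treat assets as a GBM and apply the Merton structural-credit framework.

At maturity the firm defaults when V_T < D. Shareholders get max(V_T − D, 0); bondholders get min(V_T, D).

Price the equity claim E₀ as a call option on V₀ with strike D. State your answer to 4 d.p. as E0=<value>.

E0=319.9117

d₁ = [ln(V₀/D) + (r + σ²/2)T] / (σ√T)
   = [ln(421.0803/235.8160) + (0.0403 + 0.5·0.5265²)·9.3841] / (0.5265·√9.3841)
   = [0.579772 + 1.678826] / 1.612853 = 1.400375
d₂ = d₁ − σ√T = 1.400375 − 1.612853 = -0.212478
N(d₁) = 0.919299,  N(d₂) = 0.415867,  e^(−rT) = 0.685108
E₀ = V₀·N(d₁) − D·e^(−rT)·N(d₂)
   = 421.0803·0.919299 − 235.8160·0.685108·0.415867 = 319.911659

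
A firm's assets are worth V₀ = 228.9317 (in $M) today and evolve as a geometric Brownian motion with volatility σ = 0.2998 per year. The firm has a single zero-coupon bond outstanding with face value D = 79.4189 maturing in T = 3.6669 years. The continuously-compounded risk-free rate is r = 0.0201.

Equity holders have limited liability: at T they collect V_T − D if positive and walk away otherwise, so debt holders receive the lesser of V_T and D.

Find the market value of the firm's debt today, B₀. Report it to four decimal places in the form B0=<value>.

B0=73.1158

d₁ = [ln(V₀/D) + (r + σ²/2)T] / (σ√T)
   = [ln(228.9317/79.4189) + (0.0201 + 0.5·0.2998²)·3.6669] / (0.2998·√3.6669)
   = [1.058687 + 0.238495] / 0.574092 = 2.259540
d₂ = d₁ − σ√T = 2.259540 − 0.574092 = 1.685448
N(d₁) = 0.988075,  N(d₂) = 0.954049,  e^(−rT) = 0.928946
E₀ = V₀·N(d₁) − D·e^(−rT)·N(d₂)
   = 228.9317·0.988075 − 79.4189·0.928946·0.954049 = 155.815921
B₀ = V₀ − E₀ = 228.9317 − 155.815921 = 73.115779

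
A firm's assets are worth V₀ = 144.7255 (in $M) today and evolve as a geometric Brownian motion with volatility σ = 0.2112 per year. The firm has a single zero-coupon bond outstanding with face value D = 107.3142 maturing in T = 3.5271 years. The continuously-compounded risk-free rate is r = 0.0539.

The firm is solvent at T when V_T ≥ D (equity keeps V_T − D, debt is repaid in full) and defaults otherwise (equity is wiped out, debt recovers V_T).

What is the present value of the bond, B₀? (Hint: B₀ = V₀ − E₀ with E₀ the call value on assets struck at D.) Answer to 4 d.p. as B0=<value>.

B0=86.4116

d₁ = [ln(V₀/D) + (r + σ²/2)T] / (σ√T)
   = [ln(144.7255/107.3142) + (0.0539 + 0.5·0.2112²)·3.5271] / (0.2112·√3.5271)
   = [0.299078 + 0.268775] / 0.396646 = 1.431636
d₂ = d₁ − σ√T = 1.431636 − 0.396646 = 1.034991
N(d₁) = 0.923876,  N(d₂) = 0.849663,  e^(−rT) = 0.826868
E₀ = V₀·N(d₁) − D·e^(−rT)·N(d₂)
   = 144.7255·0.923876 − 107.3142·0.826868·0.849663 = 58.313854
B₀ = V₀ − E₀ = 144.7255 − 58.313854 = 86.411646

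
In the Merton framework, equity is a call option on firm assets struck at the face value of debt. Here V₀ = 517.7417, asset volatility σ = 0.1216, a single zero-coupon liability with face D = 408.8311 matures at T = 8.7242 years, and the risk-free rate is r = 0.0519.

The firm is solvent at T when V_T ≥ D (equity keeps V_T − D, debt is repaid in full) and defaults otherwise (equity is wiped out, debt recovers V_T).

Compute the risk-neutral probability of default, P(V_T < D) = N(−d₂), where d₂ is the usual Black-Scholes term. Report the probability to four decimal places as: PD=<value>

PD=0.0410

d₁ = [ln(V₀/D) + (r + σ²/2)T] / (σ√T)
   = [ln(517.7417/408.8311) + (0.0519 + 0.5·0.1216²)·8.7242] / (0.1216·√8.7242)
   = [0.236174 + 0.517286] / 0.359167 = 2.097801
d₂ = d₁ − σ√T = 2.097801 − 0.359167 = 1.738634
risk-neutral PD = N(−d₂) = N(-1.738634) = 0.041050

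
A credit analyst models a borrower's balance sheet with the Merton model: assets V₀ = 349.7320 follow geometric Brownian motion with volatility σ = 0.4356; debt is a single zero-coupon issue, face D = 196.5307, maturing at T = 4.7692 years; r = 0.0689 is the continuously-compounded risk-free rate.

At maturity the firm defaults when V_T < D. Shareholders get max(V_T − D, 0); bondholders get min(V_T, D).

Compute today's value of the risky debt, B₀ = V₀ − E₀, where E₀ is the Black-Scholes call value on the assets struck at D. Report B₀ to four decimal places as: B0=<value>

B0=123.4731

d₁ = [ln(V₀/D) + (r + σ²/2)T] / (σ√T)
   = [ln(349.7320/196.5307) + (0.0689 + 0.5·0.4356²)·4.7692] / (0.4356·√4.7692)
   = [0.576348 + 0.781069] / 0.951285 = 1.426931
d₂ = d₁ − σ√T = 1.426931 − 0.951285 = 0.475646
N(d₁) = 0.923200,  N(d₂) = 0.682837,  e^(−rT) = 0.719932
E₀ = V₀·N(d₁) − D·e^(−rT)·N(d₂)
   = 349.7320·0.923200 − 196.5307·0.719932·0.682837 = 226.258853
B₀ = V₀ − E₀ = 349.7320 − 226.258853 = 123.473147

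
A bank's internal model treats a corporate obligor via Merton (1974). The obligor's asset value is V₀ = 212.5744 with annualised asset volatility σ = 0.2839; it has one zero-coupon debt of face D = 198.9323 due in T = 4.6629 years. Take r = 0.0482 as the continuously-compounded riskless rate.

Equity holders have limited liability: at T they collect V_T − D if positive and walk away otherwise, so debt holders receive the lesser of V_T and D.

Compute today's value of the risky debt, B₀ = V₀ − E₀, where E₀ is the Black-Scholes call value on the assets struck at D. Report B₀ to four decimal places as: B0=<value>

B0=136.2554

d₁ = [ln(V₀/D) + (r + σ²/2)T] / (σ√T)
   = [ln(212.5744/198.9323) + (0.0482 + 0.5·0.2839²)·4.6629] / (0.2839·√4.6629)
   = [0.066327 + 0.412665] / 0.613047 = 0.781331
d₂ = d₁ − σ√T = 0.781331 − 0.613047 = 0.168285
N(d₁) = 0.782696,  N(d₂) = 0.566820,  e^(−rT) = 0.798714
E₀ = V₀·N(d₁) − D·e^(−rT)·N(d₂)
   = 212.5744·0.782696 − 198.9323·0.798714·0.566820 = 76.319021
B₀ = V₀ − E₀ = 212.5744 − 76.319021 = 136.255379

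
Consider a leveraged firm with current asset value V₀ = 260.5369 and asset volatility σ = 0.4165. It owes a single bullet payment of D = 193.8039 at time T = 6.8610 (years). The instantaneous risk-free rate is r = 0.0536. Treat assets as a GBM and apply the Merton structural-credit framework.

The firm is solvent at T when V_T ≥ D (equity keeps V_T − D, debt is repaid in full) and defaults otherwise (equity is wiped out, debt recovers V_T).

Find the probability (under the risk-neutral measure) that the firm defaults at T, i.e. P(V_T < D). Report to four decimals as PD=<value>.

d₁ = [ln(V₀/D) + (r + σ²/2)T] / (σ√T)
   = [ln(260.5369/193.8039) + (0.0536 + 0.5·0.4165²)·6.8610] / (0.4165·√6.8610)
   = [0.295898 + 0.962846] / 1.090960 = 1.153795
d₂ = d₁ − σ√T = 1.153795 − 1.090960 = 0.062835
risk-neutral PD = N(−d₂) = N(-0.062835) = 0.474949

PD=0.4749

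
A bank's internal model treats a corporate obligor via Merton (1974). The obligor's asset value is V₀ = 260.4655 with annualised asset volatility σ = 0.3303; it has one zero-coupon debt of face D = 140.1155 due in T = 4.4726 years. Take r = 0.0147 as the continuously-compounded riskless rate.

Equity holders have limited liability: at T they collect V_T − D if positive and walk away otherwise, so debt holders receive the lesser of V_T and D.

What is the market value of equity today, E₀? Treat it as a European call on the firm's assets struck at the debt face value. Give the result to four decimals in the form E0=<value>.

E0=139.9853

d₁ = [ln(V₀/D) + (r + σ²/2)T] / (σ√T)
   = [ln(260.4655/140.1155) + (0.0147 + 0.5·0.3303²)·4.4726] / (0.3303·√4.4726)
   = [0.620003 + 0.309723] / 0.698536 = 1.330965
d₂ = d₁ − σ√T = 1.330965 − 0.698536 = 0.632429
N(d₁) = 0.908400,  N(d₂) = 0.736447,  e^(−rT) = 0.936368
E₀ = V₀·N(d₁) − D·e^(−rT)·N(d₂)
   = 260.4655·0.908400 − 140.1155·0.936368·0.736447 = 139.985262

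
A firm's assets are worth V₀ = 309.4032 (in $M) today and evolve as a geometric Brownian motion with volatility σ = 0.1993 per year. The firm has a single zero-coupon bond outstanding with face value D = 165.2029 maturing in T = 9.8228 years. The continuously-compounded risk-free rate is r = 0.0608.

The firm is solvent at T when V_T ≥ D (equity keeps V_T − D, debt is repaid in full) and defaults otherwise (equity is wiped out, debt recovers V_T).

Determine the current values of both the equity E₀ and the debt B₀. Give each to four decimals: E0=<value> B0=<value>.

E0=219.4369 B0=89.9663

d₁ = [ln(V₀/D) + (r + σ²/2)T] / (σ√T)
   = [ln(309.4032/165.2029) + (0.0608 + 0.5·0.1993²)·9.8228] / (0.1993·√9.8228)
   = [0.627471 + 0.792309] / 0.624633 = 2.272983
d₂ = d₁ − σ√T = 2.272983 − 0.624633 = 1.648350
N(d₁) = 0.988486,  N(d₂) = 0.950360,  e^(−rT) = 0.550336
E₀ = V₀·N(d₁) − D·e^(−rT)·N(d₂)
   = 309.4032·0.988486 − 165.2029·0.550336·0.950360 = 219.436913
B₀ = V₀ − E₀ = 309.4032 − 219.436913 = 89.966287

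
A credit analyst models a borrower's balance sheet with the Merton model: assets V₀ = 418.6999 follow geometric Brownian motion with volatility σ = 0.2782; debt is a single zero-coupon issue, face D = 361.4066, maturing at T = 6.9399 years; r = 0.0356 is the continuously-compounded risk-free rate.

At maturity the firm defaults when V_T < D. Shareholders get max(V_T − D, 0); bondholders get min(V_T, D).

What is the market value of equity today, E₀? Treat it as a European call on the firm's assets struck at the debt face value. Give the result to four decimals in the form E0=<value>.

d₁ = [ln(V₀/D) + (r + σ²/2)T] / (σ√T)
   = [ln(418.6999/361.4066) + (0.0356 + 0.5·0.2782²)·6.9399] / (0.2782·√6.9399)
   = [0.147151 + 0.515618] / 0.732881 = 0.904333
d₂ = d₁ − σ√T = 0.904333 − 0.732881 = 0.171451
N(d₁) = 0.817091,  N(d₂) = 0.568066,  e^(−rT) = 0.781093
E₀ = V₀·N(d₁) − D·e^(−rT)·N(d₂)
   = 418.6999·0.817091 − 361.4066·0.781093·0.568066 = 181.755164

E0=181.7552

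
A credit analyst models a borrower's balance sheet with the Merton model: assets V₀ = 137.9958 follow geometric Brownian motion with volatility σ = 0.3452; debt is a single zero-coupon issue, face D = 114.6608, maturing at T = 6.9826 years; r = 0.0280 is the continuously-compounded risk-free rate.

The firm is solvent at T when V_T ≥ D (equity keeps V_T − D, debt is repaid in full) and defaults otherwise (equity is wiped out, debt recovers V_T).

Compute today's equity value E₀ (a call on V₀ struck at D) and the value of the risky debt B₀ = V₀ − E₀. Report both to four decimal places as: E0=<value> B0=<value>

E0=65.9171 B0=72.0787

d₁ = [ln(V₀/D) + (r + σ²/2)T] / (σ√T)
   = [ln(137.9958/114.6608) + (0.0280 + 0.5·0.3452²)·6.9826] / (0.3452·√6.9826)
   = [0.185245 + 0.611547] / 0.912178 = 0.873505
d₂ = d₁ − σ√T = 0.873505 − 0.912178 = -0.038672
N(d₁) = 0.808806,  N(d₂) = 0.484576,  e^(−rT) = 0.822413
E₀ = V₀·N(d₁) − D·e^(−rT)·N(d₂)
   = 137.9958·0.808806 − 114.6608·0.822413·0.484576 = 65.917068
B₀ = V₀ − E₀ = 137.9958 − 65.917068 = 72.078732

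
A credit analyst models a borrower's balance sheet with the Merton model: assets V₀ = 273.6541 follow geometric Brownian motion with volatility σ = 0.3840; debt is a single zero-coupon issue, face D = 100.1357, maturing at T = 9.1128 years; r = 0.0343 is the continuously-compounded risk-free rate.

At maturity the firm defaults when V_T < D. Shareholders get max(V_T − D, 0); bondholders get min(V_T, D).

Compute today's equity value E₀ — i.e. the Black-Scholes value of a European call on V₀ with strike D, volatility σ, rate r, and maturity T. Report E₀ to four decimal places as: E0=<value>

E0=209.7676

d₁ = [ln(V₀/D) + (r + σ²/2)T] / (σ√T)
   = [ln(273.6541/100.1357) + (0.0343 + 0.5·0.3840²)·9.1128] / (0.3840·√9.1128)
   = [1.005339 + 0.984438] / 1.159197 = 1.716513
d₂ = d₁ − σ√T = 1.716513 − 1.159197 = 0.557316
N(d₁) = 0.956966,  N(d₂) = 0.711344,  e^(−rT) = 0.731565
E₀ = V₀·N(d₁) − D·e^(−rT)·N(d₂)
   = 273.6541·0.956966 − 100.1357·0.731565·0.711344 = 209.767556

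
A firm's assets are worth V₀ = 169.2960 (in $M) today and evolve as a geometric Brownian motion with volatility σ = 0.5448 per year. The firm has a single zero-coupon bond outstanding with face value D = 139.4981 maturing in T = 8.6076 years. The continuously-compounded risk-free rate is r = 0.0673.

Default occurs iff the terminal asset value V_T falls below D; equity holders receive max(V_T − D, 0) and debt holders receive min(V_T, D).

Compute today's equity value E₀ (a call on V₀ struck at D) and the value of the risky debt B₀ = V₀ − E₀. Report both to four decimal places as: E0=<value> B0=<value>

E0=123.0025 B0=46.2935

d₁ = [ln(V₀/D) + (r + σ²/2)T] / (σ√T)
   = [ln(169.2960/139.4981) + (0.0673 + 0.5·0.5448²)·8.6076] / (0.5448·√8.6076)
   = [0.193598 + 1.856690] / 1.598373 = 1.282734
d₂ = d₁ − σ√T = 1.282734 − 1.598373 = -0.315639
N(d₁) = 0.900207,  N(d₂) = 0.376138,  e^(−rT) = 0.560295
E₀ = V₀·N(d₁) − D·e^(−rT)·N(d₂)
   = 169.2960·0.900207 − 139.4981·0.560295·0.376138 = 123.002494
B₀ = V₀ − E₀ = 169.2960 − 123.002494 = 46.293506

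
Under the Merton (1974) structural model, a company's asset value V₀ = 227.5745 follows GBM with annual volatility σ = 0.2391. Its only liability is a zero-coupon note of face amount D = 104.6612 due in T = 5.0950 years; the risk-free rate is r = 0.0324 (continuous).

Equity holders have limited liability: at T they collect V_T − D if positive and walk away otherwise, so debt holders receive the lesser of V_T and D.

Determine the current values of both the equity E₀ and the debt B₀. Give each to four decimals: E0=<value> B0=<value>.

E0=140.0613 B0=87.5132

d₁ = [ln(V₀/D) + (r + σ²/2)T] / (σ√T)
   = [ln(227.5745/104.6612) + (0.0324 + 0.5·0.2391²)·5.0950] / (0.2391·√5.0950)
   = [0.776749 + 0.310716] / 0.539699 = 2.014946
d₂ = d₁ − σ√T = 2.014946 − 0.539699 = 1.475247
N(d₁) = 0.978045,  N(d₂) = 0.929927,  e^(−rT) = 0.847828
E₀ = V₀·N(d₁) − D·e^(−rT)·N(d₂)
   = 227.5745·0.978045 − 104.6612·0.847828·0.929927 = 140.061327
B₀ = V₀ − E₀ = 227.5745 − 140.061327 = 87.513173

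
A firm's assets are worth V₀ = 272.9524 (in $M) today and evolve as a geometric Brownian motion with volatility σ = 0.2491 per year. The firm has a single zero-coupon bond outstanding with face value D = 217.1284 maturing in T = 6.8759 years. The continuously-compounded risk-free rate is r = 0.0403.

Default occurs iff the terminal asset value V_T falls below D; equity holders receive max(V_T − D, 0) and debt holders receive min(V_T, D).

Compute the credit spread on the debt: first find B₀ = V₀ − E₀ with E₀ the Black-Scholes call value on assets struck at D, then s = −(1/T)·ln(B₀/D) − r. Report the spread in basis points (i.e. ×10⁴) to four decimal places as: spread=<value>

spread=157.2851

d₁ = [ln(V₀/D) + (r + σ²/2)T] / (σ√T)
   = [ln(272.9524/217.1284) + (0.0403 + 0.5·0.2491²)·6.8759] / (0.2491·√6.8759)
   = [0.228809 + 0.490426] / 0.653188 = 1.101114
d₂ = d₁ − σ√T = 1.101114 − 0.653188 = 0.447925
N(d₁) = 0.864576,  N(d₂) = 0.672896,  e^(−rT) = 0.757980
E₀ = V₀·N(d₁) − D·e^(−rT)·N(d₂)
   = 272.9524·0.864576 − 217.1284·0.757980·0.672896 = 125.243651
B₀ = V₀ − E₀ = 272.9524 − 125.243651 = 147.708749
spread = −(1/T)·ln(B₀/D) − r = −(1/6.8759)·ln(147.708749/217.1284) − 0.0403 = 0.01572851
in basis points: 0.01572851 × 10⁴ = 157.2851 bp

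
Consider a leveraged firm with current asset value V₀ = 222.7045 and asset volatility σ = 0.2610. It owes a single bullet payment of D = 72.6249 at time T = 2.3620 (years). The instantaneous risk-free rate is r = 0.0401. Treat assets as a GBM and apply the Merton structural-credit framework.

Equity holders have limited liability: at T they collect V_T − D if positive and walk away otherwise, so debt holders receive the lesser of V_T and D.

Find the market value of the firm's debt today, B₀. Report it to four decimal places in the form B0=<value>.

d₁ = [ln(V₀/D) + (r + σ²/2)T] / (σ√T)
   = [ln(222.7045/72.6249) + (0.0401 + 0.5·0.2610²)·2.3620] / (0.2610·√2.3620)
   = [1.120538 + 0.175167] / 0.401126 = 3.230172
d₂ = d₁ − σ√T = 3.230172 − 0.401126 = 2.829047
N(d₁) = 0.999381,  N(d₂) = 0.997666,  e^(−rT) = 0.909631
E₀ = V₀·N(d₁) − D·e^(−rT)·N(d₂)
   = 222.7045·0.999381 − 72.6249·0.909631·0.997666 = 156.659087
B₀ = V₀ − E₀ = 222.7045 − 156.659087 = 66.045413

B0=66.0454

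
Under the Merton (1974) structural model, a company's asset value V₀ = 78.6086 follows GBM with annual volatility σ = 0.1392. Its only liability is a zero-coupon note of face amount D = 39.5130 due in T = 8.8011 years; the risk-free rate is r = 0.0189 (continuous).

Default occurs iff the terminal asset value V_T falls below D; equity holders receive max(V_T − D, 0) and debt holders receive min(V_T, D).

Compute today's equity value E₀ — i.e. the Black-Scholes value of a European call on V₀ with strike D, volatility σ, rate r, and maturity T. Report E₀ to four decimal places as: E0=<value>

d₁ = [ln(V₀/D) + (r + σ²/2)T] / (σ√T)
   = [ln(78.6086/39.5130) + (0.0189 + 0.5·0.1392²)·8.8011] / (0.1392·√8.8011)
   = [0.687851 + 0.251609] / 0.412960 = 2.274943
d₂ = d₁ − σ√T = 2.274943 − 0.412960 = 1.861984
N(d₁) = 0.988545,  N(d₂) = 0.968697,  e^(−rT) = 0.846758
E₀ = V₀·N(d₁) − D·e^(−rT)·N(d₂)
   = 78.6086·0.988545 − 39.5130·0.846758·0.968697 = 45.297555

E0=45.2976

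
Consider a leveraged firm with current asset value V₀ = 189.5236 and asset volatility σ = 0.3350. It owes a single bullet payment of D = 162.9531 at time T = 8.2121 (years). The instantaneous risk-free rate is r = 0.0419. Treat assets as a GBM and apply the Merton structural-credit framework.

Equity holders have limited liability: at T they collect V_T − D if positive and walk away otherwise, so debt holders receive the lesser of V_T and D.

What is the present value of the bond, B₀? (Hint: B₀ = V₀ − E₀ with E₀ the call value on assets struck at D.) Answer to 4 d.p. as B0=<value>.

B0=89.6673

d₁ = [ln(V₀/D) + (r + σ²/2)T] / (σ√T)
   = [ln(189.5236/162.9531) + (0.0419 + 0.5·0.3350²)·8.2121] / (0.3350·√8.2121)
   = [0.151051 + 0.804888] / 0.960002 = 0.995769
d₂ = d₁ − σ√T = 0.995769 − 0.960002 = 0.035767
N(d₁) = 0.840319,  N(d₂) = 0.514266,  e^(−rT) = 0.708867
E₀ = V₀·N(d₁) − D·e^(−rT)·N(d₂)
   = 189.5236·0.840319 − 162.9531·0.708867·0.514266 = 99.856276
B₀ = V₀ − E₀ = 189.5236 − 99.856276 = 89.667324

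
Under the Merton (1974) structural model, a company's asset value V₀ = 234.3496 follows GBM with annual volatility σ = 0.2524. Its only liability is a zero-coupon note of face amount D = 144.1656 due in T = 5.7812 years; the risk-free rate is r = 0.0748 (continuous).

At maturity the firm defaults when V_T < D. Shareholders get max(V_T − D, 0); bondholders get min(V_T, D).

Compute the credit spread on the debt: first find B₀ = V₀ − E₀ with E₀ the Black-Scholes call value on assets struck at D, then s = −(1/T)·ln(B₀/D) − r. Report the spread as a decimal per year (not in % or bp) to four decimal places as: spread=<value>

spread=0.0046

d₁ = [ln(V₀/D) + (r + σ²/2)T] / (σ√T)
   = [ln(234.3496/144.1656) + (0.0748 + 0.5·0.2524²)·5.7812] / (0.2524·√5.7812)
   = [0.485851 + 0.616582] / 0.606874 = 1.816577
d₂ = d₁ − σ√T = 1.816577 − 0.606874 = 1.209703
N(d₁) = 0.965359,  N(d₂) = 0.886804,  e^(−rT) = 0.648928
E₀ = V₀·N(d₁) − D·e^(−rT)·N(d₂)
   = 234.3496·0.965359 − 144.1656·0.648928·0.886804 = 143.268305
B₀ = V₀ − E₀ = 234.3496 − 143.268305 = 91.081295
spread = −(1/T)·ln(B₀/D) − r = −(1/5.7812)·ln(91.081295/144.1656) − 0.0748 = 0.00463164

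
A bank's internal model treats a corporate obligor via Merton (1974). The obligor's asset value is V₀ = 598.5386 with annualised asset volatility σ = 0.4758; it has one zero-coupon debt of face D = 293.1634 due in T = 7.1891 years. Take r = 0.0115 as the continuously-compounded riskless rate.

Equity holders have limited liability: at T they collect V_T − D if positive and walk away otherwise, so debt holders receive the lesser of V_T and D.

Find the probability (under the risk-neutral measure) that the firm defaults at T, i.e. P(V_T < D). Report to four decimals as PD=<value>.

PD=0.5054

d₁ = [ln(V₀/D) + (r + σ²/2)T] / (σ√T)
   = [ln(598.5386/293.1634) + (0.0115 + 0.5·0.4758²)·7.1891] / (0.4758·√7.1891)
   = [0.713761 + 0.896429] / 1.275739 = 1.262163
d₂ = d₁ − σ√T = 1.262163 − 1.275739 = -0.013576
risk-neutral PD = N(−d₂) = N(0.013576) = 0.505416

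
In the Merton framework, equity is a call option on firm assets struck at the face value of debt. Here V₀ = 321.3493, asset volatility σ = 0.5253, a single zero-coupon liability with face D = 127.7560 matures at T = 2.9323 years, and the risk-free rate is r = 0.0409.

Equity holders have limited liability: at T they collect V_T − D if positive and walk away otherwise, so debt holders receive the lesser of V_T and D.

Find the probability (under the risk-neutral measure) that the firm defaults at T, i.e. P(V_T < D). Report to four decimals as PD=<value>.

PD=0.2392

d₁ = [ln(V₀/D) + (r + σ²/2)T] / (σ√T)
   = [ln(321.3493/127.7560) + (0.0409 + 0.5·0.5253²)·2.9323] / (0.5253·√2.9323)
   = [0.922406 + 0.524501] / 0.899522 = 1.608530
d₂ = d₁ − σ√T = 1.608530 − 0.899522 = 0.709008
risk-neutral PD = N(−d₂) = N(-0.709008) = 0.239160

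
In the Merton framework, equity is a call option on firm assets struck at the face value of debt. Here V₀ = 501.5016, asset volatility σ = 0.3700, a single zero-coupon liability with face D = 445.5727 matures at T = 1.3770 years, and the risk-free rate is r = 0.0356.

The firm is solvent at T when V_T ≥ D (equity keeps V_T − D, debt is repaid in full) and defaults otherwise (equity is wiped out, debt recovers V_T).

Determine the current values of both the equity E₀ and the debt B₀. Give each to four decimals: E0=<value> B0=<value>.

d₁ = [ln(V₀/D) + (r + σ²/2)T] / (σ√T)
   = [ln(501.5016/445.5727) + (0.0356 + 0.5·0.3700²)·1.3770] / (0.3700·√1.3770)
   = [0.118246 + 0.143277] / 0.434179 = 0.602340
d₂ = d₁ − σ√T = 0.602340 − 0.434179 = 0.168161
N(d₁) = 0.726526,  N(d₂) = 0.566772,  e^(−rT) = 0.952161
E₀ = V₀·N(d₁) − D·e^(−rT)·N(d₂)
   = 501.5016·0.726526 − 445.5727·0.952161·0.566772 = 123.897159
B₀ = V₀ − E₀ = 501.5016 − 123.897159 = 377.604441

E0=123.8972 B0=377.6044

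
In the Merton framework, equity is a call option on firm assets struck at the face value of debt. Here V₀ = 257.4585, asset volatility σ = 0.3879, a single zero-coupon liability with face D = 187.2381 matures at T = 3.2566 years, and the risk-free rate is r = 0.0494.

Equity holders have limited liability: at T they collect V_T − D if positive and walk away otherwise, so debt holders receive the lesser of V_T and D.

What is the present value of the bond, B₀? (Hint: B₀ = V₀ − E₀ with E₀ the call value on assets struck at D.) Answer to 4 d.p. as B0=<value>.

B0=139.3247

d₁ = [ln(V₀/D) + (r + σ²/2)T] / (σ√T)
   = [ln(257.4585/187.2381) + (0.0494 + 0.5·0.3879²)·3.2566] / (0.3879·√3.2566)
   = [0.318477 + 0.405880] / 0.700006 = 1.034788
d₂ = d₁ − σ√T = 1.034788 − 0.700006 = 0.334781
N(d₁) = 0.849616,  N(d₂) = 0.631105,  e^(−rT) = 0.851398
E₀ = V₀·N(d₁) − D·e^(−rT)·N(d₂)
   = 257.4585·0.849616 − 187.2381·0.851398·0.631105 = 118.133839
B₀ = V₀ − E₀ = 257.4585 − 118.133839 = 139.324661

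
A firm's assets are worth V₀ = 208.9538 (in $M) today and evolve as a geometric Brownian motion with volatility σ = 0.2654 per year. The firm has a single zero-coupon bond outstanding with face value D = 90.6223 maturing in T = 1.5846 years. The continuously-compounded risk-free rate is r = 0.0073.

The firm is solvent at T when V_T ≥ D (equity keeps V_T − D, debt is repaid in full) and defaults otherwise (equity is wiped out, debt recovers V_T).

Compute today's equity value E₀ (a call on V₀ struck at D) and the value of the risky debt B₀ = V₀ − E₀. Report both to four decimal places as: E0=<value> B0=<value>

d₁ = [ln(V₀/D) + (r + σ²/2)T] / (σ√T)
   = [ln(208.9538/90.6223) + (0.0073 + 0.5·0.2654²)·1.5846] / (0.2654·√1.5846)
   = [0.835413 + 0.067375] / 0.334088 = 2.702246
d₂ = d₁ − σ√T = 2.702246 − 0.334088 = 2.368158
N(d₁) = 0.996556,  N(d₂) = 0.991062,  e^(−rT) = 0.988499
E₀ = V₀·N(d₁) − D·e^(−rT)·N(d₂)
   = 208.9538·0.996556 − 90.6223·0.988499·0.991062 = 119.454886
B₀ = V₀ − E₀ = 208.9538 − 119.454886 = 89.498914

E0=119.4549 B0=89.4989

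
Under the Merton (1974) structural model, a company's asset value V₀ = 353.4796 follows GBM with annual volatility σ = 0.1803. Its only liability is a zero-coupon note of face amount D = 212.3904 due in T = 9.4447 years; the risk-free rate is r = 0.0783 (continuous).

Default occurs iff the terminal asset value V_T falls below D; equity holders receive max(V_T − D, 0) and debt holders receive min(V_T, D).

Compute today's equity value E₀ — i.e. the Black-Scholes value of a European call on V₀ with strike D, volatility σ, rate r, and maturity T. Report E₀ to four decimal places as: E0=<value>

E0=252.5222

d₁ = [ln(V₀/D) + (r + σ²/2)T] / (σ√T)
   = [ln(353.4796/212.3904) + (0.0783 + 0.5·0.1803²)·9.4447] / (0.1803·√9.4447)
   = [0.509400 + 0.893035] / 0.554102 = 2.531003
d₂ = d₁ − σ√T = 2.531003 − 0.554102 = 1.976901
N(d₁) = 0.994313,  N(d₂) = 0.975974,  e^(−rT) = 0.477343
E₀ = V₀·N(d₁) − D·e^(−rT)·N(d₂)
   = 353.4796·0.994313 − 212.3904·0.477343·0.975974 = 252.522222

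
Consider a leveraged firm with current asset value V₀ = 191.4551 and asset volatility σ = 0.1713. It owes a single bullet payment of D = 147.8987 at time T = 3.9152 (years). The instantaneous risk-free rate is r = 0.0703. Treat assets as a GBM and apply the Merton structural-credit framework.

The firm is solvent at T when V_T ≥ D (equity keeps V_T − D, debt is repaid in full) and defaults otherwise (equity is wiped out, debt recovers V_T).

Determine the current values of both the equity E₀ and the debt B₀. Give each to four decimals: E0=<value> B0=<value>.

d₁ = [ln(V₀/D) + (r + σ²/2)T] / (σ√T)
   = [ln(191.4551/147.8987) + (0.0703 + 0.5·0.1713²)·3.9152] / (0.1713·√3.9152)
   = [0.258126 + 0.332682] / 0.338949 = 1.743057
d₂ = d₁ − σ√T = 1.743057 − 0.338949 = 1.404108
N(d₁) = 0.959338,  N(d₂) = 0.919857,  e^(−rT) = 0.759391
E₀ = V₀·N(d₁) − D·e^(−rT)·N(d₂)
   = 191.4551·0.959338 − 147.8987·0.759391·0.919857 = 80.358386
B₀ = V₀ − E₀ = 191.4551 − 80.358386 = 111.096714

E0=80.3584 B0=111.0967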